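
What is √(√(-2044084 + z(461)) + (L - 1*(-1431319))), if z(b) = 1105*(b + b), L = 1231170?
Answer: √(2662489 + I*√1025274) ≈ 1631.7 + 0.31*I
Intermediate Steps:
z(b) = 2210*b (z(b) = 1105*(2*b) = 2210*b)
√(√(-2044084 + z(461)) + (L - 1*(-1431319))) = √(√(-2044084 + 2210*461) + (1231170 - 1*(-1431319))) = √(√(-2044084 + 1018810) + (1231170 + 1431319)) = √(√(-1025274) + 2662489) = √(I*√1025274 + 2662489) = √(2662489 + I*√1025274)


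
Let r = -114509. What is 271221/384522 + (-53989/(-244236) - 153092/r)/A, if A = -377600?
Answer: 477365257838591168569/676785785146371148800 ≈ 0.70534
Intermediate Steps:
271221/384522 + (-53989/(-244236) - 153092/r)/A = 271221/384522 + (-53989/(-244236) - 153092/(-114509))/(-377600) = 271221*(1/384522) + (-53989*(-1/244236) - 153092*(-1/114509))*(-1/377600) = 90407/128174 + (53989/244236 + 153092/114509)*(-1/377600) = 90407/128174 + (43572804113/27967220124)*(-1/377600) = 90407/128174 - 43572804113/10560422318822400 = 477365257838591168569/676785785146371148800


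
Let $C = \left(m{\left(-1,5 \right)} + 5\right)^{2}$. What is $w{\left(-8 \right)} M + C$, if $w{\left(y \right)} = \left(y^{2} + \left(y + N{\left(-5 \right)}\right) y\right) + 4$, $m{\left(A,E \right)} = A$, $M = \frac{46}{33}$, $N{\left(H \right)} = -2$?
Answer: $\frac{7336}{33} \approx 222.3$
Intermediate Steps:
$M = \frac{46}{33}$ ($M = 46 \cdot \frac{1}{33} = \frac{46}{33} \approx 1.3939$)
$w{\left(y \right)} = 4 + y^{2} + y \left(-2 + y\right)$ ($w{\left(y \right)} = \left(y^{2} + \left(y - 2\right) y\right) + 4 = \left(y^{2} + \left(-2 + y\right) y\right) + 4 = \left(y^{2} + y \left(-2 + y\right)\right) + 4 = 4 + y^{2} + y \left(-2 + y\right)$)
$C = 16$ ($C = \left(-1 + 5\right)^{2} = 4^{2} = 16$)
$w{\left(-8 \right)} M + C = \left(4 - -16 + 2 \left(-8\right)^{2}\right) \frac{46}{33} + 16 = \left(4 + 16 + 2 \cdot 64\right) \frac{46}{33} + 16 = \left(4 + 16 + 128\right) \frac{46}{33} + 16 = 148 \cdot \frac{46}{33} + 16 = \frac{6808}{33} + 16 = \frac{7336}{33}$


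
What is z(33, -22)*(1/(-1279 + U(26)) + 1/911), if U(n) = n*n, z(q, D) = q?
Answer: -3388/183111 ≈ -0.018502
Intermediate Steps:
U(n) = n**2
z(33, -22)*(1/(-1279 + U(26)) + 1/911) = 33*(1/(-1279 + 26**2) + 1/911) = 33*(1/(-1279 + 676) + 1/911) = 33*(1/(-603) + 1/911) = 33*(-1/603 + 1/911) = 33*(-308/549333) = -3388/183111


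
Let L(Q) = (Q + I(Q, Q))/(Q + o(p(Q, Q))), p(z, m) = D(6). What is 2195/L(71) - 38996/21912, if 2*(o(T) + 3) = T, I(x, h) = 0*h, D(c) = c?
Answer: 12014461/5478 ≈ 2193.2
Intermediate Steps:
I(x, h) = 0
p(z, m) = 6
o(T) = -3 + T/2
L(Q) = 1 (L(Q) = (Q + 0)/(Q + (-3 + (½)*6)) = Q/(Q + (-3 + 3)) = Q/(Q + 0) = Q/Q = 1)
2195/L(71) - 38996/21912 = 2195/1 - 38996/21912 = 2195*1 - 38996*1/21912 = 2195 - 9749/5478 = 12014461/5478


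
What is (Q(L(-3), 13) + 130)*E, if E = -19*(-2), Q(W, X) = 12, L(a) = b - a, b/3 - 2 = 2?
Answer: 5396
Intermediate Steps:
b = 12 (b = 6 + 3*2 = 6 + 6 = 12)
L(a) = 12 - a
E = 38
(Q(L(-3), 13) + 130)*E = (12 + 130)*38 = 142*38 = 5396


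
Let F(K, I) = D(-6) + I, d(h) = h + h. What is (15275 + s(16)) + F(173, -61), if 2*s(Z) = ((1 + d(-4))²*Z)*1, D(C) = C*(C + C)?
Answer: 15678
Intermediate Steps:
d(h) = 2*h
D(C) = 2*C² (D(C) = C*(2*C) = 2*C²)
s(Z) = 49*Z/2 (s(Z) = (((1 + 2*(-4))²*Z)*1)/2 = (((1 - 8)²*Z)*1)/2 = (((-7)²*Z)*1)/2 = ((49*Z)*1)/2 = (49*Z)/2 = 49*Z/2)
F(K, I) = 72 + I (F(K, I) = 2*(-6)² + I = 2*36 + I = 72 + I)
(15275 + s(16)) + F(173, -61) = (15275 + (49/2)*16) + (72 - 61) = (15275 + 392) + 11 = 15667 + 11 = 15678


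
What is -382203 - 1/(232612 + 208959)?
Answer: -168769760914/441571 ≈ -3.8220e+5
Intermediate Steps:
-382203 - 1/(232612 + 208959) = -382203 - 1/441571 = -168769760914/441571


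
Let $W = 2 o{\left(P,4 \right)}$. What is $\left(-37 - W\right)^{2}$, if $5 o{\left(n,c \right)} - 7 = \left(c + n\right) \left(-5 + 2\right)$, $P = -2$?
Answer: $\frac{34969}{25} \approx 1398.8$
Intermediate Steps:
$o{\left(n,c \right)} = \frac{7}{5} - \frac{3 c}{5} - \frac{3 n}{5}$ ($o{\left(n,c \right)} = \frac{7}{5} + \frac{\left(c + n\right) \left(-5 + 2\right)}{5} = \frac{7}{5} + \frac{\left(c + n\right) \left(-3\right)}{5} = \frac{7}{5} + \frac{- 3 c - 3 n}{5} = \frac{7}{5} - \left(\frac{3 c}{5} + \frac{3 n}{5}\right) = \frac{7}{5} - \frac{3 c}{5} - \frac{3 n}{5}$)
$W = \frac{2}{5}$ ($W = 2 \left(\frac{7}{5} - \frac{12}{5} - - \frac{6}{5}\right) = 2 \left(\frac{7}{5} - \frac{12}{5} + \frac{6}{5}\right) = 2 \cdot \frac{1}{5} = \frac{2}{5} \approx 0.4$)
$\left(-37 - W\right)^{2} = \left(-37 - \frac{2}{5}\right)^{2} = \left(- \frac{187}{5}\right)^{2} = \frac{34969}{25}$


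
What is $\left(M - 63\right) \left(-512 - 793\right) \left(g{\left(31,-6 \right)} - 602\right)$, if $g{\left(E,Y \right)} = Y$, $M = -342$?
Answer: $-321343200$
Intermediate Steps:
$\left(M - 63\right) \left(-512 - 793\right) \left(g{\left(31,-6 \right)} - 602\right) = \left(-342 - 63\right) \left(-512 - 793\right) \left(-6 - 602\right) = \left(-405\right) \left(-1305\right) \left(-608\right) = 528525 \left(-608\right) = -321343200$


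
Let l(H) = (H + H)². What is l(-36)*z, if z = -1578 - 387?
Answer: -10186560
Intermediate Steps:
l(H) = 4*H² (l(H) = (2*H)² = 4*H²)
z = -1965
l(-36)*z = (4*(-36)²)*(-1965) = (4*1296)*(-1965) = 5184*(-1965) = -10186560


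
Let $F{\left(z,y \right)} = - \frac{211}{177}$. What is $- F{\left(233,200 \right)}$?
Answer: $\frac{211}{177} \approx 1.1921$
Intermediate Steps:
$F{\left(z,y \right)} = - \frac{211}{177}$ ($F{\left(z,y \right)} = \left(-211\right) \frac{1}{177} = - \frac{211}{177}$)
$- F{\left(233,200 \right)} = \left(-1\right) \left(- \frac{211}{177}\right) = \frac{211}{177}$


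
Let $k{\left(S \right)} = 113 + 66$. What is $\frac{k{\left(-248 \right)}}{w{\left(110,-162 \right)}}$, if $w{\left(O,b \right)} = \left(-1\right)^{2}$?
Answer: $179$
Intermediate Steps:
$k{\left(S \right)} = 179$
$w{\left(O,b \right)} = 1$
$\frac{k{\left(-248 \right)}}{w{\left(110,-162 \right)}} = \frac{179}{1} = 179 \cdot 1 = 179$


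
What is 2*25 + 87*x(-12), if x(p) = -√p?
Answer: 50 - 174*I*√3 ≈ 50.0 - 301.38*I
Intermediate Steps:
2*25 + 87*x(-12) = 2*25 + 87*(-√(-12)) = 50 + 87*(-2*I*√3) = 50 - 174*I*√3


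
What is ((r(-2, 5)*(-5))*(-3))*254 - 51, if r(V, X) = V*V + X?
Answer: 34239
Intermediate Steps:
r(V, X) = X + V**2 (r(V, X) = V**2 + X = X + V**2)
((r(-2, 5)*(-5))*(-3))*254 - 51 = (((5 + (-2)**2)*(-5))*(-3))*254 - 51 = (((5 + 4)*(-5))*(-3))*254 - 51 = ((9*(-5))*(-3))*254 - 51 = -45*(-3)*254 - 51 = 135*254 - 51 = 34290 - 51 = 34239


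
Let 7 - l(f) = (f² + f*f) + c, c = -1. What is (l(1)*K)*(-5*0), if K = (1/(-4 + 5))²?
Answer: 0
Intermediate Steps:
l(f) = 8 - 2*f² (l(f) = 7 - ((f² + f*f) - 1) = 7 - ((f² + f²) - 1) = 7 - (2*f² - 1) = 7 - (-1 + 2*f²) = 7 + (1 - 2*f²) = 8 - 2*f²)
K = 1 (K = (1/1)² = 1² = 1)
(l(1)*K)*(-5*0) = ((8 - 2*1²)*1)*(-5*0) = ((8 - 2*1)*1)*0 = ((8 - 2)*1)*0 = (6*1)*0 = 6*0 = 0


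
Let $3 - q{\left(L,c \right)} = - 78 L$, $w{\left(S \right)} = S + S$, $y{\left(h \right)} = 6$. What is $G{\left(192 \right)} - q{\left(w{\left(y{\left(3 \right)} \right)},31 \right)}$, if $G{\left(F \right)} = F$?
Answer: $-747$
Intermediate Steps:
$w{\left(S \right)} = 2 S$
$q{\left(L,c \right)} = 3 + 78 L$ ($q{\left(L,c \right)} = 3 - - 78 L = 3 + 78 L$)
$G{\left(192 \right)} - q{\left(w{\left(y{\left(3 \right)} \right)},31 \right)} = 192 - \left(3 + 78 \cdot 2 \cdot 6\right) = 192 - \left(3 + 78 \cdot 12\right) = 192 - \left(3 + 936\right) = 192 - 939 = -747$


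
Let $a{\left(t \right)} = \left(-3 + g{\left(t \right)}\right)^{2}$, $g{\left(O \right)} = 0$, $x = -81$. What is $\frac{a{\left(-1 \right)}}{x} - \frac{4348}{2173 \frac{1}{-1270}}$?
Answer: $\frac{49695467}{19557} \approx 2541.1$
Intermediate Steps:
$a{\left(t \right)} = 9$ ($a{\left(t \right)} = \left(-3 + 0\right)^{2} = \left(-3\right)^{2} = 9$)
$\frac{a{\left(-1 \right)}}{x} - \frac{4348}{2173 \frac{1}{-1270}} = \frac{9}{-81} - \frac{4348}{2173 \frac{1}{-1270}} = 9 \left(- \frac{1}{81}\right) - \frac{4348}{2173 \left(- \frac{1}{1270}\right)} = - \frac{1}{9} - \frac{4348}{- \frac{2173}{1270}} = - \frac{1}{9} - - \frac{5521960}{2173} = - \frac{1}{9} + \frac{5521960}{2173} = \frac{49695467}{19557}$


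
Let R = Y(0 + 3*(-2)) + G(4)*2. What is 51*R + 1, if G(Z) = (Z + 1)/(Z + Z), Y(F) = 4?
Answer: 1075/4 ≈ 268.75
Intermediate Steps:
G(Z) = (1 + Z)/(2*Z) (G(Z) = (1 + Z)/((2*Z)) = (1 + Z)*(1/(2*Z)) = (1 + Z)/(2*Z))
R = 21/4 (R = 4 + ((1/2)*(1 + 4)/4)*2 = 4 + ((1/2)*(1/4)*5)*2 = 4 + (5/8)*2 = 4 + 5/4 = 21/4 ≈ 5.2500)
51*R + 1 = 51*(21/4) + 1 = 1071/4 + 1 = 1075/4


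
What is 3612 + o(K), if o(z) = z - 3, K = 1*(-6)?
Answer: 3603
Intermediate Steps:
K = -6
o(z) = -3 + z
3612 + o(K) = 3612 + (-3 - 6) = 3612 - 9 = 3603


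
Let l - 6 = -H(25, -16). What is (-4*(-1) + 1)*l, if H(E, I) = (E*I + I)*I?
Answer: -33250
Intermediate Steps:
H(E, I) = I*(I + E*I) (H(E, I) = (I + E*I)*I = I*(I + E*I))
l = -6650 (l = 6 - (-16)²*(1 + 25) = 6 - 256*26 = 6 - 1*6656 = 6 - 6656 = -6650)
(-4*(-1) + 1)*l = (-4*(-1) + 1)*(-6650) = (4 + 1)*(-6650) = 5*(-6650) = -33250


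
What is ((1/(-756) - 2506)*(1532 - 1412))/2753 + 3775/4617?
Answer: -9646226785/88974207 ≈ -108.42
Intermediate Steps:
((1/(-756) - 2506)*(1532 - 1412))/2753 + 3775/4617 = ((-1/756 - 2506)*120)*(1/2753) + 3775*(1/4617) = -1894537/756*120*(1/2753) + 3775/4617 = -18945370/63*1/2753 + 3775/4617 = -18945370/173439 + 3775/4617 = -9646226785/88974207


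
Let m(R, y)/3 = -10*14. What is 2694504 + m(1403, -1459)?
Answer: 2694084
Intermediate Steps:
m(R, y) = -420 (m(R, y) = 3*(-10*14) = 3*(-140) = -420)
2694504 + m(1403, -1459) = 2694504 - 420 = 2694084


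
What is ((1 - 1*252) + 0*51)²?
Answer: 63001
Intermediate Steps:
((1 - 1*252) + 0*51)² = ((1 - 252) + 0)² = (-251 + 0)² = (-251)² = 63001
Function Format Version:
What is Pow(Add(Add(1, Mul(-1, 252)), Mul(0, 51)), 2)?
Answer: 63001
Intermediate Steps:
Pow(Add(Add(1, Mul(-1, 252)), Mul(0, 51)), 2) = Pow(Add(Add(1, -252), 0), 2) = Pow(Add(-251, 0), 2) = Pow(-251, 2) = 63001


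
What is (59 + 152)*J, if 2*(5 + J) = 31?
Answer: 4431/2 ≈ 2215.5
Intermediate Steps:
J = 21/2 (J = -5 + (½)*31 = -5 + 31/2 = 21/2 ≈ 10.500)
(59 + 152)*J = (59 + 152)*(21/2) = 211*(21/2) = 4431/2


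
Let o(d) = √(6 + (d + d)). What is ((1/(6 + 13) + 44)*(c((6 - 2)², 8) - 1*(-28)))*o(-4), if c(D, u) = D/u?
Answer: 25110*I*√2/19 ≈ 1869.0*I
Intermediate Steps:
o(d) = √(6 + 2*d)
((1/(6 + 13) + 44)*(c((6 - 2)², 8) - 1*(-28)))*o(-4) = ((1/(6 + 13) + 44)*((6 - 2)²/8 - 1*(-28)))*√(6 + 2*(-4)) = ((1/19 + 44)*(4²*(⅛) + 28))*√(6 - 8) = ((1/19 + 44)*(16*(⅛) + 28))*√(-2) = (837*(2 + 28)/19)*(I*√2) = ((837/19)*30)*(I*√2) = 25110*(I*√2)/19 = 25110*I*√2/19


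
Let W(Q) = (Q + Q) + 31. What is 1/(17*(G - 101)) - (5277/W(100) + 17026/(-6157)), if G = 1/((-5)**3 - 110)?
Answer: -3841207104347/191300600568 ≈ -20.079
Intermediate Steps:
W(Q) = 31 + 2*Q (W(Q) = 2*Q + 31 = 31 + 2*Q)
G = -1/235 (G = 1/(-125 - 110) = 1/(-235) = -1/235 ≈ -0.0042553)
1/(17*(G - 101)) - (5277/W(100) + 17026/(-6157)) = 1/(17*(-1/235 - 101)) - (5277/(31 + 2*100) + 17026/(-6157)) = 1/(17*(-23736/235)) - (5277/(31 + 200) + 17026*(-1/6157)) = 1/(-403512/235) - (5277/231 - 17026/6157) = -235/403512 - (5277*(1/231) - 17026/6157) = -235/403512 - (1759/77 - 17026/6157) = -235/403512 - 1*9519161/474089 = -235/403512 - 9519161/474089 = -3841207104347/191300600568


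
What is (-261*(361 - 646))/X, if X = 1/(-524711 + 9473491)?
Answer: 665655000300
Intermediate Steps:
X = 1/8948780 ≈ 1.1175e-7
(-261*(361 - 646))/X = (-261*(361 - 646))/(1/8948780) = -261*(-285)*8948780 = 74385*8948780 = 665655000300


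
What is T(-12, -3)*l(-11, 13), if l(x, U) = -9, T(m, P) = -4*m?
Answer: -432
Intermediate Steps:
T(-12, -3)*l(-11, 13) = -4*(-12)*(-9) = 48*(-9) = -432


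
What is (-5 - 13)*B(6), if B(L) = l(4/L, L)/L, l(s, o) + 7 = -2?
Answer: 27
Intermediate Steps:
l(s, o) = -9 (l(s, o) = -7 - 2 = -9)
B(L) = -9/L
(-5 - 13)*B(6) = (-5 - 13)*(-9/6) = -(-162)/6 = -18*(-3/2) = 27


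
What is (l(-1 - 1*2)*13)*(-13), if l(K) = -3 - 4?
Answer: 1183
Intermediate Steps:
l(K) = -7
(l(-1 - 1*2)*13)*(-13) = -7*13*(-13) = -91*(-13) = 1183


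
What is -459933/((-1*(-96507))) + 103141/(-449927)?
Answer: -72296701126/14473701663 ≈ -4.9950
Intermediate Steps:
-459933/((-1*(-96507))) + 103141/(-449927) = -459933/96507 + 103141*(-1/449927) = -459933*1/96507 - 103141/449927 = -153311/32169 - 103141/449927 = -72296701126/14473701663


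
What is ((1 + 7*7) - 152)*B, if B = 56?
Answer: -5712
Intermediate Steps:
((1 + 7*7) - 152)*B = ((1 + 7*7) - 152)*56 = ((1 + 49) - 152)*56 = (50 - 152)*56 = -102*56 = -5712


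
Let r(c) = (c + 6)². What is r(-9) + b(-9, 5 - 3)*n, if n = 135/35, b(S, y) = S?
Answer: -180/7 ≈ -25.714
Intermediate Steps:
r(c) = (6 + c)²
n = 27/7 (n = 135*(1/35) = 27/7 ≈ 3.8571)
r(-9) + b(-9, 5 - 3)*n = (6 - 9)² - 9*27/7 = (-3)² - 243/7 = 9 - 243/7 = -180/7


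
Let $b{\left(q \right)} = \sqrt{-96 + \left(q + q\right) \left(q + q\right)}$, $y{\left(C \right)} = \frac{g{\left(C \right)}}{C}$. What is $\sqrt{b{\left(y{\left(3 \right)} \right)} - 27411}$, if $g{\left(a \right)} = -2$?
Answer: $\frac{\sqrt{-246699 + 12 i \sqrt{53}}}{3} \approx 0.029315 + 165.56 i$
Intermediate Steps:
$y{\left(C \right)} = - \frac{2}{C}$
$b{\left(q \right)} = \sqrt{-96 + 4 q^{2}}$ ($b{\left(q \right)} = \sqrt{-96 + 2 q 2 q} = \sqrt{-96 + 4 q^{2}}$)
$\sqrt{b{\left(y{\left(3 \right)} \right)} - 27411} = \sqrt{2 \sqrt{-24 + \left(- \frac{2}{3}\right)^{2}} - 27411} = \sqrt{2 \sqrt{-24 + \frac{4}{9}} - 27411} = \sqrt{2 \sqrt{- \frac{212}{9}} - 27411} = \sqrt{2 \frac{2 i \sqrt{53}}{3} - 27411} = \sqrt{\frac{4 i \sqrt{53}}{3} - 27411} = \sqrt{-27411 + \frac{4 i \sqrt{53}}{3}}$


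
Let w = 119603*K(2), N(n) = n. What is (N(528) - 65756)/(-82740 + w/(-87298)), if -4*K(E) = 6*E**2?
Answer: 2847136972/3611159451 ≈ 0.78843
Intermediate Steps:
K(E) = -3*E**2/2
w = -717618 (w = 119603*(-3/2*2**2) = 119603*(-3/2*4) = 119603*(-6) = -717618)
(N(528) - 65756)/(-82740 + w/(-87298)) = (528 - 65756)/(-82740 - 717618/(-87298)) = -65228/(-82740 - 717618*(-1/87298)) = -65228/(-82740 + 358809/43649) = -65228/(-3611159451/43649) = -65228*(-43649/3611159451) = 2847136972/3611159451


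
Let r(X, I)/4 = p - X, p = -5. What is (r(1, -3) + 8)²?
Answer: 256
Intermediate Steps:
r(X, I) = -20 - 4*X (r(X, I) = 4*(-5 - X) = -20 - 4*X)
(r(1, -3) + 8)² = ((-20 - 4*1) + 8)² = ((-20 - 4) + 8)² = (-24 + 8)² = (-16)² = 256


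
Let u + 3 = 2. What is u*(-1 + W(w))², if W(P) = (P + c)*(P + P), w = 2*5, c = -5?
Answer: -9801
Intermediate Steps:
u = -1 (u = -3 + 2 = -1)
w = 10
W(P) = 2*P*(-5 + P) (W(P) = (P - 5)*(P + P) = (-5 + P)*(2*P) = 2*P*(-5 + P))
u*(-1 + W(w))² = -(-1 + 2*10*(-5 + 10))² = -(-1 + 2*10*5)² = -(-1 + 100)² = -1*99² = -1*9801 = -9801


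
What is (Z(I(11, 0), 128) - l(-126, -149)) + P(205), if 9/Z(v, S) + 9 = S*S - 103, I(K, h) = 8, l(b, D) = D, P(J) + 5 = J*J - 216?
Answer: 75851025/1808 ≈ 41953.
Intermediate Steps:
P(J) = -221 + J² (P(J) = -5 + (J*J - 216) = -5 + (J² - 216) = -5 + (-216 + J²) = -221 + J²)
Z(v, S) = 9/(-112 + S²) (Z(v, S) = 9/(-9 + (S*S - 103)) = 9/(-9 + (S² - 103)) = 9/(-9 + (-103 + S²)) = 9/(-112 + S²))
(Z(I(11, 0), 128) - l(-126, -149)) + P(205) = (9/(-112 + 128²) - 1*(-149)) + (-221 + 205²) = (9/(-112 + 16384) + 149) + (-221 + 42025) = (9/16272 + 149) + 41804 = (9*(1/16272) + 149) + 41804 = (1/1808 + 149) + 41804 = 269393/1808 + 41804 = 75851025/1808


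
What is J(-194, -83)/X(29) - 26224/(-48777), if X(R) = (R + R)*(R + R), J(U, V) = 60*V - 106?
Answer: -79931143/82042914 ≈ -0.97426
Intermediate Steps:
J(U, V) = -106 + 60*V
X(R) = 4*R² (X(R) = (2*R)*(2*R) = 4*R²)
J(-194, -83)/X(29) - 26224/(-48777) = (-106 + 60*(-83))/((4*29²)) - 26224/(-48777) = (-106 - 4980)/((4*841)) - 26224*(-1/48777) = -5086/3364 + 26224/48777 = -5086*1/3364 + 26224/48777 = -2543/1682 + 26224/48777 = -79931143/82042914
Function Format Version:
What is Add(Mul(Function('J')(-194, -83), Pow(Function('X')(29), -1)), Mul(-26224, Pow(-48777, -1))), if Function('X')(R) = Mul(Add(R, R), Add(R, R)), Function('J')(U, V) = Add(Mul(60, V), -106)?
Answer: Rational(-79931143, 82042914) ≈ -0.97426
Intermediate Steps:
Function('J')(U, V) = Add(-106, Mul(60, V))
Function('X')(R) = Mul(4, Pow(R, 2)) (Function('X')(R) = Mul(Mul(2, R), Mul(2, R)) = Mul(4, Pow(R, 2)))
Add(Mul(Function('J')(-194, -83), Pow(Function('X')(29), -1)), Mul(-26224, Pow(-48777, -1))) = Add(Mul(Add(-106, Mul(60, -83)), Pow(Mul(4, Pow(29, 2)), -1)), Mul(-26224, Pow(-48777, -1))) = Add(Mul(Add(-106, -4980), Pow(Mul(4, 841), -1)), Mul(-26224, Rational(-1, 48777))) = Add(Mul(-5086, Pow(3364, -1)), Rational(26224, 48777)) = Add(Mul(-5086, Rational(1, 3364)), Rational(26224, 48777)) = Add(Rational(-2543, 1682), Rational(26224, 48777)) = Rational(-79931143, 82042914)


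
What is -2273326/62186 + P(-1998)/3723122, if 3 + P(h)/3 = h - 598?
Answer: -4232177454007/115763032346 ≈ -36.559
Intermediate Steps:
P(h) = -1803 + 3*h (P(h) = -9 + 3*(h - 598) = -9 + 3*(-598 + h) = -9 + (-1794 + 3*h) = -1803 + 3*h)
-2273326/62186 + P(-1998)/3723122 = -2273326/62186 + (-1803 + 3*(-1998))/3723122 = -2273326*1/62186 + (-1803 - 5994)*(1/3723122) = -1136663/31093 - 7797*1/3723122 = -1136663/31093 - 7797/3723122 = -4232177454007/115763032346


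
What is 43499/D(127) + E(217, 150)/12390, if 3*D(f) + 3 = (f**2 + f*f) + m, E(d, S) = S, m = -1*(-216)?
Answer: 54057616/13410523 ≈ 4.0310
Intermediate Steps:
m = 216
D(f) = 71 + 2*f**2/3 (D(f) = -1 + ((f**2 + f*f) + 216)/3 = -1 + ((f**2 + f**2) + 216)/3 = -1 + (2*f**2 + 216)/3 = -1 + (216 + 2*f**2)/3 = -1 + (72 + 2*f**2/3) = 71 + 2*f**2/3)
43499/D(127) + E(217, 150)/12390 = 43499/(71 + (2/3)*127**2) + 150/12390 = 43499/(71 + (2/3)*16129) + 150*(1/12390) = 43499/(71 + 32258/3) + 5/413 = 43499/(32471/3) + 5/413 = 43499*(3/32471) + 5/413 = 130497/32471 + 5/413 = 54057616/13410523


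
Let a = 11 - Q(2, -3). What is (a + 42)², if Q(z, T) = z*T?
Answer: 3481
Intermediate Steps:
Q(z, T) = T*z
a = 17 (a = 11 - (-3)*2 = 11 - 1*(-6) = 11 + 6 = 17)
(a + 42)² = (17 + 42)² = 59² = 3481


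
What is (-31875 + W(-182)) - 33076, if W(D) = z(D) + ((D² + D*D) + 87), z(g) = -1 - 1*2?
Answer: 1381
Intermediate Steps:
z(g) = -3 (z(g) = -1 - 2 = -3)
W(D) = 84 + 2*D² (W(D) = -3 + ((D² + D*D) + 87) = -3 + ((D² + D²) + 87) = -3 + (2*D² + 87) = -3 + (87 + 2*D²) = 84 + 2*D²)
(-31875 + W(-182)) - 33076 = (-31875 + (84 + 2*(-182)²)) - 33076 = (-31875 + (84 + 2*33124)) - 33076 = (-31875 + (84 + 66248)) - 33076 = (-31875 + 66332) - 33076 = 34457 - 33076 = 1381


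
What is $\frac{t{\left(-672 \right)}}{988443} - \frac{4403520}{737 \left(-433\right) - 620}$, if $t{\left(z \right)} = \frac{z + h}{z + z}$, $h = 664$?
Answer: $\frac{731241591572221}{53095686548184} \approx 13.772$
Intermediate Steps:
$t{\left(z \right)} = \frac{664 + z}{2 z}$ ($t{\left(z \right)} = \frac{z + 664}{z + z} = \frac{664 + z}{2 z}$)
$\frac{t{\left(-672 \right)}}{988443} - \frac{4403520}{737 \left(-433\right) - 620} = \frac{\frac{1}{2} \frac{1}{-672} \left(664 - 672\right)}{988443} - \frac{4403520}{737 \left(-433\right) - 620} = \frac{1}{2} \left(- \frac{1}{672}\right) \left(-8\right) \frac{1}{988443} - \frac{4403520}{-319121 - 620} = \frac{1}{168} \cdot \frac{1}{988443} - \frac{4403520}{-319121 - 620} = \frac{1}{166058424} - \frac{4403520}{-319741} = \frac{1}{166058424} - - \frac{4403520}{319741} = \frac{1}{166058424} + \frac{4403520}{319741} = \frac{731241591572221}{53095686548184}$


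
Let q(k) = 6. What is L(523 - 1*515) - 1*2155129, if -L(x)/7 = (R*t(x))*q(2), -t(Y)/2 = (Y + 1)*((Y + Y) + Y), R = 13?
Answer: -1919257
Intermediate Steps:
t(Y) = -6*Y*(1 + Y) (t(Y) = -2*(Y + 1)*((Y + Y) + Y) = -2*(1 + Y)*(2*Y + Y) = -2*(1 + Y)*3*Y = -6*Y*(1 + Y))
L(x) = 3276*x*(1 + x) (L(x) = -7*13*(-6*x*(1 + x))*6 = -7*(-78*x*(1 + x))*6 = -(-3276)*x*(1 + x) = 3276*x*(1 + x))
L(523 - 1*515) - 1*2155129 = 3276*(523 - 1*515)*(1 + (523 - 1*515)) - 1*2155129 = 3276*(523 - 515)*(1 + (523 - 515)) - 2155129 = 3276*8*(1 + 8) - 2155129 = 3276*8*9 - 2155129 = 235872 - 2155129 = -1919257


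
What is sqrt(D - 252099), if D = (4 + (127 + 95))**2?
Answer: I*sqrt(201023) ≈ 448.36*I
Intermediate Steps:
D = 51076 (D = (4 + 222)**2 = 226**2 = 51076)
sqrt(D - 252099) = sqrt(51076 - 252099) = sqrt(-201023) = I*sqrt(201023)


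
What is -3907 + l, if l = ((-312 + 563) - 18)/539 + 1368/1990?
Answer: -2094743124/536305 ≈ -3905.9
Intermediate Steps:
l = 600511/536305 (l = (251 - 18)*(1/539) + 1368*(1/1990) = 233*(1/539) + 684/995 = 233/539 + 684/995 = 600511/536305 ≈ 1.1197)
-3907 + l = -3907 + 600511/536305 = -2094743124/536305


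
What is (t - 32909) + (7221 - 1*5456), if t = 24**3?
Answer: -17320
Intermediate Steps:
t = 13824
(t - 32909) + (7221 - 1*5456) = (13824 - 32909) + (7221 - 1*5456) = -19085 + (7221 - 5456) = -19085 + 1765 = -17320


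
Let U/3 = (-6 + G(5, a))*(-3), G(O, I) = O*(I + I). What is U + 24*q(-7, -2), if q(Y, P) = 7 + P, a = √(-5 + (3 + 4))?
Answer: 174 - 90*√2 ≈ 46.721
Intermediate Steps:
a = √2 (a = √(-5 + 7) = √2 ≈ 1.4142)
G(O, I) = 2*I*O (G(O, I) = O*(2*I) = 2*I*O)
U = 54 - 90*√2 (U = 3*((-6 + 2*√2*5)*(-3)) = 3*((-6 + 10*√2)*(-3)) = 3*(18 - 30*√2) = 54 - 90*√2 ≈ -73.279)
U + 24*q(-7, -2) = (54 - 90*√2) + 24*(7 - 2) = (54 - 90*√2) + 24*5 = (54 - 90*√2) + 120 = 174 - 90*√2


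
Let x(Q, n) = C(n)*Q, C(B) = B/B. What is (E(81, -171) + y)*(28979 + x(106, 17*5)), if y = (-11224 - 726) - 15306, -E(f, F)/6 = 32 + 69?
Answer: -810366270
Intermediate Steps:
C(B) = 1
x(Q, n) = Q (x(Q, n) = 1*Q = Q)
E(f, F) = -606 (E(f, F) = -6*(32 + 69) = -6*101 = -606)
y = -27256 (y = -11950 - 15306 = -27256)
(E(81, -171) + y)*(28979 + x(106, 17*5)) = (-606 - 27256)*(28979 + 106) = -27862*29085 = -810366270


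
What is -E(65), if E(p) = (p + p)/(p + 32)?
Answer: -130/97 ≈ -1.3402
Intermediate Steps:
E(p) = 2*p/(32 + p) (E(p) = (2*p)/(32 + p) = 2*p/(32 + p))
-E(65) = -2*65/(32 + 65) = -2*65/97 = -1*130/97 = -130/97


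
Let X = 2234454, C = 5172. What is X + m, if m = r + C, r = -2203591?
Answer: 36035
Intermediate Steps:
m = -2198419 (m = -2203591 + 5172 = -2198419)
X + m = 2234454 - 2198419 = 36035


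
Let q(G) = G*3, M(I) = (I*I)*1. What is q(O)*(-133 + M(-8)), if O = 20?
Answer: -4140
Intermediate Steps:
M(I) = I² (M(I) = I²*1 = I²)
q(G) = 3*G
q(O)*(-133 + M(-8)) = (3*20)*(-133 + (-8)²) = 60*(-133 + 64) = 60*(-69) = -4140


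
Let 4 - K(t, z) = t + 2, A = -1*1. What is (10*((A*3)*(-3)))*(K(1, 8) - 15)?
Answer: -1260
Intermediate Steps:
A = -1
K(t, z) = 2 - t (K(t, z) = 4 - (t + 2) = 4 - (2 + t) = 4 + (-2 - t) = 2 - t)
(10*((A*3)*(-3)))*(K(1, 8) - 15) = (10*(-1*3*(-3)))*((2 - 1*1) - 15) = (10*(-3*(-3)))*((2 - 1) - 15) = (10*9)*(1 - 15) = 90*(-14) = -1260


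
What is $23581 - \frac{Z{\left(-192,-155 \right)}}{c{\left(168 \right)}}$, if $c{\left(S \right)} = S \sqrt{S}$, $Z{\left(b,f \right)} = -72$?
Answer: $23581 + \frac{\sqrt{42}}{196} \approx 23581.0$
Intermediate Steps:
$c{\left(S \right)} = S^{\frac{3}{2}}$
$23581 - \frac{Z{\left(-192,-155 \right)}}{c{\left(168 \right)}} = 23581 - - \frac{72}{168^{\frac{3}{2}}} = 23581 - - \frac{72}{336 \sqrt{42}} = 23581 - - 72 \frac{\sqrt{42}}{14112} = 23581 - - \frac{\sqrt{42}}{196} = 23581 + \frac{\sqrt{42}}{196}$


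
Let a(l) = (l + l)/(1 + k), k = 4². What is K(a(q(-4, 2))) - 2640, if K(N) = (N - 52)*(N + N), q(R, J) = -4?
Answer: -748688/289 ≈ -2590.6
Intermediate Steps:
k = 16
a(l) = 2*l/17 (a(l) = (l + l)/(1 + 16) = (2*l)/17 = (2*l)*(1/17) = 2*l/17)
K(N) = 2*N*(-52 + N) (K(N) = (-52 + N)*(2*N) = 2*N*(-52 + N))
K(a(q(-4, 2))) - 2640 = 2*((2/17)*(-4))*(-52 + (2/17)*(-4)) - 2640 = 2*(-8/17)*(-52 - 8/17) - 2640 = 2*(-8/17)*(-892/17) - 2640 = 14272/289 - 2640 = -748688/289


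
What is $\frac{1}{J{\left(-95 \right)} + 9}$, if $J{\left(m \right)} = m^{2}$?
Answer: $\frac{1}{9034} \approx 0.00011069$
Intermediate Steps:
$\frac{1}{J{\left(-95 \right)} + 9} = \frac{1}{\left(-95\right)^{2} + 9} = \frac{1}{9025 + 9} = \frac{1}{9034}$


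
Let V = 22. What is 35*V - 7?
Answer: 763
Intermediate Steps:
35*V - 7 = 35*22 - 7 = 770 - 7 = 763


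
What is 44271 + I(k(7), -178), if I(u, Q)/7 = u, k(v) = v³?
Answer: 46672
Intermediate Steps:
I(u, Q) = 7*u
44271 + I(k(7), -178) = 44271 + 7*7³ = 44271 + 7*343 = 44271 + 2401 = 46672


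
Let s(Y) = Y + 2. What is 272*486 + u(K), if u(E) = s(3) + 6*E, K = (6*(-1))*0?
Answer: 132197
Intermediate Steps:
s(Y) = 2 + Y
K = 0 (K = -6*0 = 0)
u(E) = 5 + 6*E (u(E) = (2 + 3) + 6*E = 5 + 6*E)
272*486 + u(K) = 272*486 + (5 + 6*0) = 132192 + (5 + 0) = 132192 + 5 = 132197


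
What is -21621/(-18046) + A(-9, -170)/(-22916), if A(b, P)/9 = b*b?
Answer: 241155651/206771068 ≈ 1.1663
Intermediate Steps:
A(b, P) = 9*b**2 (A(b, P) = 9*(b*b) = 9*b**2)
-21621/(-18046) + A(-9, -170)/(-22916) = -21621/(-18046) + (9*(-9)**2)/(-22916) = -21621*(-1/18046) + (9*81)*(-1/22916) = 21621/18046 + 729*(-1/22916) = 21621/18046 - 729/22916 = 241155651/206771068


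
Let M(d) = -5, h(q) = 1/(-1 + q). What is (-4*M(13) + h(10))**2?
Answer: 32761/81 ≈ 404.46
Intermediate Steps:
(-4*M(13) + h(10))**2 = (-4*(-5) + 1/(-1 + 10))**2 = (20 + 1/9)**2 = (181/9)**2 = 32761/81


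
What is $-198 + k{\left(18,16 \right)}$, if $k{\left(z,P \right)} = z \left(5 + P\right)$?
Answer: $180$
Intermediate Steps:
$-198 + k{\left(18,16 \right)} = -198 + 18 \left(5 + 16\right) = -198 + 18 \cdot 21 = -198 + 378 = 180$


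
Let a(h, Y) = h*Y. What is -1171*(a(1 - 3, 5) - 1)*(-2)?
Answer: -25762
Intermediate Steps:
a(h, Y) = Y*h
-1171*(a(1 - 3, 5) - 1)*(-2) = -1171*(5*(1 - 3) - 1)*(-2) = -1171*(5*(-2) - 1)*(-2) = -1171*(-10 - 1)*(-2) = -(-12881)*(-2) = -1171*22 = -25762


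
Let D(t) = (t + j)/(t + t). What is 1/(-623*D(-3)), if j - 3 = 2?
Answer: 3/623 ≈ 0.0048154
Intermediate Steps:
j = 5 (j = 3 + 2 = 5)
D(t) = (5 + t)/(2*t) (D(t) = (t + 5)/(t + t) = (5 + t)/((2*t)) = (5 + t)*(1/(2*t)) = (5 + t)/(2*t))
1/(-623*D(-3)) = 1/(-623*(5 - 3)/(2*(-3))) = 1/(-623*(-1)*2/(2*3)) = 1/(-623*(-1/3)) = 1/(623/3) = 3/623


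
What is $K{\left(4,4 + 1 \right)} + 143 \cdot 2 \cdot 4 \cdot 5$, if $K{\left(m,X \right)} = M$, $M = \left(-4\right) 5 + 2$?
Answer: $5702$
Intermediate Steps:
$M = -18$ ($M = -20 + 2 = -18$)
$K{\left(m,X \right)} = -18$
$K{\left(4,4 + 1 \right)} + 143 \cdot 2 \cdot 4 \cdot 5 = -18 + 143 \cdot 2 \cdot 4 \cdot 5 = -18 + 143 \cdot 8 \cdot 5 = -18 + 143 \cdot 40 = -18 + 5720 = 5702$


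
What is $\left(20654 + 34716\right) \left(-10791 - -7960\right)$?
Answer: $-156752470$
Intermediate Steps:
$\left(20654 + 34716\right) \left(-10791 - -7960\right) = 55370 \left(-10791 + 7960\right) = 55370 \left(-2831\right) = -156752470$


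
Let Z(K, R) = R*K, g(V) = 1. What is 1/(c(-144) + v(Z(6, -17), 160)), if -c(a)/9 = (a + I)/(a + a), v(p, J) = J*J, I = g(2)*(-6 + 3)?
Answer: 32/819053 ≈ 3.9070e-5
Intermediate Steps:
Z(K, R) = K*R
I = -3 (I = 1*(-6 + 3) = 1*(-3) = -3)
v(p, J) = J²
c(a) = -9*(-3 + a)/(2*a) (c(a) = -9*(a - 3)/(a + a) = -9*(-3 + a)/(2*a))
1/(c(-144) + v(Z(6, -17), 160)) = 1/((9/2)*(3 - 1*(-144))/(-144) + 160²) = 1/((9/2)*(-1/144)*(3 + 144) + 25600) = 1/((9/2)*(-1/144)*147 + 25600) = 1/(-147/32 + 25600) = 1/(819053/32) = 32/819053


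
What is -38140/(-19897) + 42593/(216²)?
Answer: 2626932761/928314432 ≈ 2.8298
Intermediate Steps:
-38140/(-19897) + 42593/(216²) = -38140*(-1/19897) + 42593/46656 = 38140/19897 + 42593*(1/46656) = 38140/19897 + 42593/46656 = 2626932761/928314432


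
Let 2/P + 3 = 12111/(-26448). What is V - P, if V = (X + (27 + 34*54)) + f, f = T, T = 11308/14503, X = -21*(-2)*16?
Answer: 1121384667201/442123955 ≈ 2536.4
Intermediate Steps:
P = -17632/30485 (P = 2/(-3 + 12111/(-26448)) = 2/(-3 + 12111*(-1/26448)) = 2/(-3 - 4037/8816) = 2/(-30485/8816) = 2*(-8816/30485) = -17632/30485 ≈ -0.57838)
X = 672 (X = 42*16 = 672)
T = 11308/14503 (T = 11308*(1/14503) = 11308/14503 ≈ 0.77970)
f = 11308/14503 ≈ 0.77970
V = 36776413/14503 (V = (672 + (27 + 34*54)) + 11308/14503 = (672 + (27 + 1836)) + 11308/14503 = (672 + 1863) + 11308/14503 = 2535 + 11308/14503 = 36776413/14503 ≈ 2535.8)
V - P = 36776413/14503 - 1*(-17632/30485) = 36776413/14503 + 17632/30485 = 1121384667201/442123955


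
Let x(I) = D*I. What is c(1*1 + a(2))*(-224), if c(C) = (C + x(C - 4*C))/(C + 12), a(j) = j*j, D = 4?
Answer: 12320/17 ≈ 724.71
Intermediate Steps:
a(j) = j²
x(I) = 4*I
c(C) = -11*C/(12 + C) (c(C) = (C + 4*(C - 4*C))/(C + 12) = (C + 4*(-3*C))/(12 + C) = (C - 12*C)/(12 + C) = (-11*C)/(12 + C) = -11*C/(12 + C))
c(1*1 + a(2))*(-224) = -11*(1*1 + 2²)/(12 + (1*1 + 2²))*(-224) = -11*(1 + 4)/(12 + (1 + 4))*(-224) = -11*5/(12 + 5)*(-224) = -11*5/17*(-224) = -11*5*1/17*(-224) = -55/17*(-224) = 12320/17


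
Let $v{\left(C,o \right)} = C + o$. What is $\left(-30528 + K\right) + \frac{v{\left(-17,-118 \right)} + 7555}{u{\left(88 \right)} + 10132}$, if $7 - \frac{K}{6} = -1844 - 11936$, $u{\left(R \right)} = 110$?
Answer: $\frac{267289184}{5121} \approx 52195.0$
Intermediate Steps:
$K = 82722$ ($K = 42 - 6 \left(-1844 - 11936\right) = 42 - -82680 = 42 + 82680 = 82722$)
$\left(-30528 + K\right) + \frac{v{\left(-17,-118 \right)} + 7555}{u{\left(88 \right)} + 10132} = \left(-30528 + 82722\right) + \frac{\left(-17 - 118\right) + 7555}{110 + 10132} = 52194 + \frac{-135 + 7555}{10242} = 52194 + 7420 \cdot \frac{1}{10242} = 52194 + \frac{3710}{5121} = \frac{267289184}{5121}$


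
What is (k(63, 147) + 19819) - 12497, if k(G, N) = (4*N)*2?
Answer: 8498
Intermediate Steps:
k(G, N) = 8*N
(k(63, 147) + 19819) - 12497 = (8*147 + 19819) - 12497 = (1176 + 19819) - 12497 = 20995 - 12497 = 8498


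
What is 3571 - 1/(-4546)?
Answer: 16233767/4546 ≈ 3571.0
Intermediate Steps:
3571 - 1/(-4546) = 3571 - 1*(-1/4546) = 3571 + 1/4546 = 16233767/4546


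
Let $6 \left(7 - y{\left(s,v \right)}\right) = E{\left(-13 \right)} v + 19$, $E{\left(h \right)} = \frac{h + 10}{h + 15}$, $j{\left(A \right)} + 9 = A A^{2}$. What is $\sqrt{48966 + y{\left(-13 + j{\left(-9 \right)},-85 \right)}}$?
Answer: $\frac{\sqrt{1762149}}{6} \approx 221.24$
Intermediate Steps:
$j{\left(A \right)} = -9 + A^{3}$ ($j{\left(A \right)} = -9 + A A^{2} = -9 + A^{3}$)
$E{\left(h \right)} = \frac{10 + h}{15 + h}$
$y{\left(s,v \right)} = \frac{23}{6} + \frac{v}{4}$ ($y{\left(s,v \right)} = 7 - \frac{\frac{10 - 13}{15 - 13} v + 19}{6} = 7 - \frac{\frac{1}{2} \left(-3\right) v + 19}{6} = 7 - \frac{- \frac{3 v}{2} + 19}{6} = 7 - \frac{19 - \frac{3 v}{2}}{6} = 7 + \left(- \frac{19}{6} + \frac{v}{4}\right) = \frac{23}{6} + \frac{v}{4}$)
$\sqrt{48966 + y{\left(-13 + j{\left(-9 \right)},-85 \right)}} = \sqrt{48966 + \left(\frac{23}{6} + \frac{1}{4} \left(-85\right)\right)} = \sqrt{48966 + \left(\frac{23}{6} - \frac{85}{4}\right)} = \sqrt{48966 - \frac{209}{12}} = \sqrt{\frac{587383}{12}} = \frac{\sqrt{1762149}}{6}$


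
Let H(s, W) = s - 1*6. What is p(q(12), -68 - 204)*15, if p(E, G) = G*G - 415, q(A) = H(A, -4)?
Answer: 1103535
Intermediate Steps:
H(s, W) = -6 + s (H(s, W) = s - 6 = -6 + s)
q(A) = -6 + A
p(E, G) = -415 + G² (p(E, G) = G² - 415 = -415 + G²)
p(q(12), -68 - 204)*15 = (-415 + (-68 - 204)²)*15 = (-415 + (-272)²)*15 = (-415 + 73984)*15 = 73569*15 = 1103535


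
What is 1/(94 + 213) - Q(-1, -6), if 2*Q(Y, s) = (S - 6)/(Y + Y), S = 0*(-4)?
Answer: -919/614 ≈ -1.4967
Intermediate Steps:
S = 0
Q(Y, s) = -3/(2*Y) (Q(Y, s) = ((0 - 6)/(Y + Y))/2 = (-6*1/(2*Y))/2 = (-3/Y)/2 = -3/(2*Y))
1/(94 + 213) - Q(-1, -6) = 1/(94 + 213) - (-3)/(2*(-1)) = 1/307 - (-3)*(-1)/2 = 1/307 - 1*3/2 = 1/307 - 3/2 = -919/614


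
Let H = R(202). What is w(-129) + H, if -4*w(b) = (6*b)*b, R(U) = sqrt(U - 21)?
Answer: -49923/2 + sqrt(181) ≈ -24948.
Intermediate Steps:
R(U) = sqrt(-21 + U)
w(b) = -3*b**2/2 (w(b) = -6*b*b/4 = -3*b**2/2)
H = sqrt(181) (H = sqrt(-21 + 202) = sqrt(181) ≈ 13.454)
w(-129) + H = -3/2*(-129)**2 + sqrt(181) = -3/2*16641 + sqrt(181) = -49923/2 + sqrt(181)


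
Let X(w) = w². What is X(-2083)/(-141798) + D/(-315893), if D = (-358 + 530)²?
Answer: -1374819614909/44792995614 ≈ -30.693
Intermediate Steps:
D = 29584 (D = 172² = 29584)
X(-2083)/(-141798) + D/(-315893) = (-2083)²/(-141798) + 29584/(-315893) = 4338889*(-1/141798) + 29584*(-1/315893) = -4338889/141798 - 29584/315893 = -1374819614909/44792995614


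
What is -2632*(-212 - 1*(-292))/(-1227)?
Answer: 210560/1227 ≈ 171.61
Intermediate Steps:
-2632*(-212 - 1*(-292))/(-1227) = -2632*(-212 + 292)*(-1)/1227 = -210560*(-1)/1227 = -2632*(-80/1227) = 210560/1227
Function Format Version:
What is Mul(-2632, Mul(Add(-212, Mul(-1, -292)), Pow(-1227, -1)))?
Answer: Rational(210560, 1227) ≈ 171.61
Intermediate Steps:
Mul(-2632, Mul(Add(-212, Mul(-1, -292)), Pow(-1227, -1))) = Mul(-2632, Mul(Add(-212, 292), Rational(-1, 1227))) = Mul(-2632, Mul(80, Rational(-1, 1227))) = Mul(-2632, Rational(-80, 1227)) = Rational(210560, 1227)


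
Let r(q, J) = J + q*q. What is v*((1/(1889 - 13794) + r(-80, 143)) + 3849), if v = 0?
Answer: 0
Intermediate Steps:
r(q, J) = J + q²
v*((1/(1889 - 13794) + r(-80, 143)) + 3849) = 0*((1/(1889 - 13794) + (143 + (-80)²)) + 3849) = 0*((1/(-11905) + (143 + 6400)) + 3849) = 0*((-1/11905 + 6543) + 3849) = 0*(77894414/11905 + 3849) = 0*(123716759/11905) = 0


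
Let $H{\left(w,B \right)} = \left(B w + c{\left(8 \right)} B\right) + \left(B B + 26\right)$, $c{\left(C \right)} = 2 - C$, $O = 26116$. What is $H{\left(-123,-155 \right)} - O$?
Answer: $17930$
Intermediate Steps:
$H{\left(w,B \right)} = 26 + B^{2} - 6 B + B w$ ($H{\left(w,B \right)} = \left(B w + \left(2 - 8\right) B\right) + \left(B B + 26\right) = \left(B w + \left(2 - 8\right) B\right) + \left(B^{2} + 26\right) = \left(B w - 6 B\right) + \left(26 + B^{2}\right) = \left(- 6 B + B w\right) + \left(26 + B^{2}\right) = 26 + B^{2} - 6 B + B w$)
$H{\left(-123,-155 \right)} - O = \left(26 + \left(-155\right)^{2} - -930 - -19065\right) - 26116 = \left(26 + 24025 + 930 + 19065\right) - 26116 = 44046 - 26116 = 17930$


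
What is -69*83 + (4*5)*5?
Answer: -5627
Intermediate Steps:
-69*83 + (4*5)*5 = -5727 + 20*5 = -5727 + 100 = -5627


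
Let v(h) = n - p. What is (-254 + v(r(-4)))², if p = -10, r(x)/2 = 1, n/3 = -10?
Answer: 75076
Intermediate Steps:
n = -30 (n = 3*(-10) = -30)
r(x) = 2 (r(x) = 2*1 = 2)
v(h) = -20 (v(h) = -30 - 1*(-10) = -30 + 10 = -20)
(-254 + v(r(-4)))² = (-254 - 20)² = (-274)² = 75076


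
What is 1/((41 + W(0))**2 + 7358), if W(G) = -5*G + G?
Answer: 1/9039 ≈ 0.00011063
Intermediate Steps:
W(G) = -4*G
1/((41 + W(0))**2 + 7358) = 1/((41 - 4*0)**2 + 7358) = 1/((41 + 0)**2 + 7358) = 1/(41**2 + 7358) = 1/(1681 + 7358) = 1/9039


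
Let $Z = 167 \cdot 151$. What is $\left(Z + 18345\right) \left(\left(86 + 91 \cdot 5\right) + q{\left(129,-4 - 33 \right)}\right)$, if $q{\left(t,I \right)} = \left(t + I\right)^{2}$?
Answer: $392275810$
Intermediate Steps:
$q{\left(t,I \right)} = \left(I + t\right)^{2}$
$Z = 25217$
$\left(Z + 18345\right) \left(\left(86 + 91 \cdot 5\right) + q{\left(129,-4 - 33 \right)}\right) = \left(25217 + 18345\right) \left(\left(86 + 91 \cdot 5\right) + \left(\left(-4 - 33\right) + 129\right)^{2}\right) = 43562 \left(\left(86 + 455\right) + \left(-37 + 129\right)^{2}\right) = 43562 \left(541 + 92^{2}\right) = 43562 \left(541 + 8464\right) = 43562 \cdot 9005 = 392275810$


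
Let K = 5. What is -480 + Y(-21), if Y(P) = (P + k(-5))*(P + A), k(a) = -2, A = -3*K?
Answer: 348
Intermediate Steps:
A = -15 (A = -3*5 = -15)
Y(P) = (-15 + P)*(-2 + P) (Y(P) = (P - 2)*(P - 15) = (-2 + P)*(-15 + P) = (-15 + P)*(-2 + P))
-480 + Y(-21) = -480 + (30 + (-21)**2 - 17*(-21)) = -480 + (30 + 441 + 357) = -480 + 828 = 348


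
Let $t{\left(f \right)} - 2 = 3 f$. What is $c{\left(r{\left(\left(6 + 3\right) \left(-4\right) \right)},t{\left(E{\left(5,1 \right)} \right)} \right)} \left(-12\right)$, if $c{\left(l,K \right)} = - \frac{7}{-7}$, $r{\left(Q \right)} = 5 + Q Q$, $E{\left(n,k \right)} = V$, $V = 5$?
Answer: $-12$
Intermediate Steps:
$E{\left(n,k \right)} = 5$
$r{\left(Q \right)} = 5 + Q^{2}$
$t{\left(f \right)} = 2 + 3 f$
$c{\left(l,K \right)} = 1$ ($c{\left(l,K \right)} = \left(-7\right) \left(- \frac{1}{7}\right) = 1$)
$c{\left(r{\left(\left(6 + 3\right) \left(-4\right) \right)},t{\left(E{\left(5,1 \right)} \right)} \right)} \left(-12\right) = 1 \left(-12\right) = -12$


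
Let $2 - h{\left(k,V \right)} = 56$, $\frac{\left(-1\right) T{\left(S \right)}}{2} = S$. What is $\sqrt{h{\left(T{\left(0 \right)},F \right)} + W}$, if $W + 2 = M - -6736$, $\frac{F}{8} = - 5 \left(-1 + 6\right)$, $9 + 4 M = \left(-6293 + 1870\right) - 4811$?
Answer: $\frac{\sqrt{17477}}{2} \approx 66.1$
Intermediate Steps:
$T{\left(S \right)} = - 2 S$
$M = - \frac{9243}{4}$ ($M = - \frac{9}{4} + \frac{\left(-6293 + 1870\right) - 4811}{4} = - \frac{9}{4} + \frac{-4423 - 4811}{4} = - \frac{9}{4} + \frac{1}{4} \left(-9234\right) = - \frac{9}{4} - \frac{4617}{2} = - \frac{9243}{4} \approx -2310.8$)
$F = -200$ ($F = 8 \left(- 5 \left(-1 + 6\right)\right) = 8 \left(\left(-5\right) 5\right) = 8 \left(-25\right) = -200$)
$h{\left(k,V \right)} = -54$ ($h{\left(k,V \right)} = 2 - 56 = -54$)
$W = \frac{17693}{4}$ ($W = -2 - - \frac{17701}{4} = -2 + \left(- \frac{9243}{4} + 6736\right) = -2 + \frac{17701}{4} = \frac{17693}{4} \approx 4423.3$)
$\sqrt{h{\left(T{\left(0 \right)},F \right)} + W} = \sqrt{-54 + \frac{17693}{4}} = \sqrt{\frac{17477}{4}} = \frac{\sqrt{17477}}{2}$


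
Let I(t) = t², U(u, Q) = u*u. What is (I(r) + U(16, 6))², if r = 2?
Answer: 67600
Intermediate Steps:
U(u, Q) = u²
(I(r) + U(16, 6))² = (2² + 16²)² = (4 + 256)² = 260² = 67600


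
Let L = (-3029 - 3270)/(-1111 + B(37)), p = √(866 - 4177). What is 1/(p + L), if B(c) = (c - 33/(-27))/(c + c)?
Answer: 775661398497/457163752687280 - 136745383681*I*√3311/457163752687280 ≈ 0.0016967 - 0.017212*I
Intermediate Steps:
B(c) = (11/9 + c)/(2*c) (B(c) = (c - 33*(-1/27))/((2*c)) = (c + 11/9)*(1/(2*c)) = (11/9 + c)*(1/(2*c)) = (11/9 + c)/(2*c))
p = I*√3311 (p = √(-3311) = I*√3311 ≈ 57.541*I)
L = 2097567/369791 (L = (-3029 - 3270)/(-1111 + (1/18)*(11 + 9*37)/37) = -6299/(-1111 + (1/18)*(1/37)*(11 + 333)) = -6299/(-1111 + (1/18)*(1/37)*344) = -6299/(-1111 + 172/333) = -6299/(-369791/333) = -6299*(-333/369791) = 2097567/369791 ≈ 5.6723)
1/(p + L) = 1/(I*√3311 + 2097567/369791) = 1/(2097567/369791 + I*√3311)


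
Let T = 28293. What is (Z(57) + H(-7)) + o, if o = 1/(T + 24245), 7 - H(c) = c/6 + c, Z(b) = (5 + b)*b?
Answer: 279699179/78807 ≈ 3549.2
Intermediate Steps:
Z(b) = b*(5 + b)
H(c) = 7 - 7*c/6 (H(c) = 7 - (c/6 + c) = 7 - 7*c/6)
o = 1/52538 (o = 1/(28293 + 24245) = 1/52538 ≈ 1.9034e-5)
(Z(57) + H(-7)) + o = (57*(5 + 57) + (7 - 7/6*(-7))) + 1/52538 = (57*62 + (7 + 49/6)) + 1/52538 = (3534 + 91/6) + 1/52538 = 21295/6 + 1/52538 = 279699179/78807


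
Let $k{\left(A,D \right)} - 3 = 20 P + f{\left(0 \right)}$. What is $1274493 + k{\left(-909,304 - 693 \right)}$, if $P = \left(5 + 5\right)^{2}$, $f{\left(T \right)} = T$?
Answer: $1276496$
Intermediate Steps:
$P = 100$ ($P = 10^{2} = 100$)
$k{\left(A,D \right)} = 2003$ ($k{\left(A,D \right)} = 3 + \left(20 \cdot 100 + 0\right) = 3 + \left(2000 + 0\right) = 3 + 2000 = 2003$)
$1274493 + k{\left(-909,304 - 693 \right)} = 1274493 + 2003 = 1276496$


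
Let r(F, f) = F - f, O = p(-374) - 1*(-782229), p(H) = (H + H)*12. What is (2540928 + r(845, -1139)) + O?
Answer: 3316165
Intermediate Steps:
p(H) = 24*H (p(H) = (2*H)*12 = 24*H)
O = 773253 (O = 24*(-374) - 1*(-782229) = -8976 + 782229 = 773253)
(2540928 + r(845, -1139)) + O = (2540928 + (845 - 1*(-1139))) + 773253 = (2540928 + (845 + 1139)) + 773253 = (2540928 + 1984) + 773253 = 2542912 + 773253 = 3316165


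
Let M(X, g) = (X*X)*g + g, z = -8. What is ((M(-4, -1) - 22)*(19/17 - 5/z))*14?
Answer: -64701/68 ≈ -951.49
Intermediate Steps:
M(X, g) = g + g*X² (M(X, g) = X²*g + g = g*X² + g = g + g*X²)
((M(-4, -1) - 22)*(19/17 - 5/z))*14 = ((-(1 + (-4)²) - 22)*(19/17 - 5/(-8)))*14 = ((-(1 + 16) - 22)*(19*(1/17) - 5*(-⅛)))*14 = ((-1*17 - 22)*(19/17 + 5/8))*14 = ((-17 - 22)*(237/136))*14 = -39*237/136*14 = -9243/136*14 = -64701/68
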